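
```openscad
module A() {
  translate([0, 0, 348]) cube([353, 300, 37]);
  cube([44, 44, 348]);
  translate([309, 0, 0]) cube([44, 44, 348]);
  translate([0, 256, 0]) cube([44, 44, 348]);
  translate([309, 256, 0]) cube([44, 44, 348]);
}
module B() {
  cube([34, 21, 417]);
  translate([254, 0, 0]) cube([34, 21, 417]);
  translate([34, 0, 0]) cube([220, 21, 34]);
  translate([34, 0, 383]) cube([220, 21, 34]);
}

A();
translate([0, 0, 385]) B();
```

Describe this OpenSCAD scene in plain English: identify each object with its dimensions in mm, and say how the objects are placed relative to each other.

A is a four-legged stool. The seat is 353×300 mm, 37 mm thick, top at z = 385 mm. It stands on four square legs, each 44×44 mm in cross-section, from z = 0 to the seat underside, each flush with a corner of the seat.

B is a rectangular picture frame lying in the x–z plane (depth along y). The opening is 220 mm wide (x) by 349 mm tall (z), surrounded by a border 34 mm wide on all four sides. The frame is 21 mm deep and is made of two full-height vertical stiles with two horizontal rails fitted between them.

The picture frame is on top of the stool.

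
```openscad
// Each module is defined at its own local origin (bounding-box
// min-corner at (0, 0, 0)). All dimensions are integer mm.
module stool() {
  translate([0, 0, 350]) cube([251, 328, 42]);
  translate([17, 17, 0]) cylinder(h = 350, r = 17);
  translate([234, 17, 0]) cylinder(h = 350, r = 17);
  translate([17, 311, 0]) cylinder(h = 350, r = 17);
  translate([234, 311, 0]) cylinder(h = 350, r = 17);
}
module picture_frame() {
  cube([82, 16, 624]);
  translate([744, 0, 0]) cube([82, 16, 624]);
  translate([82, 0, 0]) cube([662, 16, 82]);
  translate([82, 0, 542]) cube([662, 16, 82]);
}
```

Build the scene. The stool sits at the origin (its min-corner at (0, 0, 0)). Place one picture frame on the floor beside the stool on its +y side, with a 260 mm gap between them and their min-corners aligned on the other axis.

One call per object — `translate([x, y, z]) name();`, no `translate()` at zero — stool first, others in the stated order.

stool();
translate([0, 588, 0]) picture_frame();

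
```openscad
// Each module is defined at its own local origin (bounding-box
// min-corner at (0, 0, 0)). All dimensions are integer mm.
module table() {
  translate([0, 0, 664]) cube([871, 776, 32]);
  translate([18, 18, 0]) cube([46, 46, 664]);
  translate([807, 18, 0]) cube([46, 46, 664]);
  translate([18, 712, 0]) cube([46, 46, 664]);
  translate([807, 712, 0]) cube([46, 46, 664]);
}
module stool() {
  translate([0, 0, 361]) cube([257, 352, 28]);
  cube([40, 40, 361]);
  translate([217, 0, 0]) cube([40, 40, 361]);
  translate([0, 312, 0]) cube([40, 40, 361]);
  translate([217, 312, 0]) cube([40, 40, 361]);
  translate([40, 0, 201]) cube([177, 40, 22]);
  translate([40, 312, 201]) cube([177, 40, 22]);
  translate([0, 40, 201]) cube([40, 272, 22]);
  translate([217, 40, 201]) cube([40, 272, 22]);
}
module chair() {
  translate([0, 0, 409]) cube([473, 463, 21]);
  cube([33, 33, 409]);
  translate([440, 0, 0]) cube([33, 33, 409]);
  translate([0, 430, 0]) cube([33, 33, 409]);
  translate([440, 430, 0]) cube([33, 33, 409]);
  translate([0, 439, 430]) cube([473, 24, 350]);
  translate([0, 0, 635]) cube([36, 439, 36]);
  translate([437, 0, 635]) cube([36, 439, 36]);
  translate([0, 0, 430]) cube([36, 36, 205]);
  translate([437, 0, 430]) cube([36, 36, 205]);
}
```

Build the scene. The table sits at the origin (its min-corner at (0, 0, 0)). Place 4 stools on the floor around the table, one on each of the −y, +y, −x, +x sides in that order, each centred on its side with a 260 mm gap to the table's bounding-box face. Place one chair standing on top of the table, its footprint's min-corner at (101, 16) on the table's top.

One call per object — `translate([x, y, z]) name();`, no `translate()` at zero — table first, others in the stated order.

table();
translate([307, -612, 0]) stool();
translate([307, 1036, 0]) stool();
translate([-517, 212, 0]) stool();
translate([1131, 212, 0]) stool();
translate([101, 16, 696]) chair();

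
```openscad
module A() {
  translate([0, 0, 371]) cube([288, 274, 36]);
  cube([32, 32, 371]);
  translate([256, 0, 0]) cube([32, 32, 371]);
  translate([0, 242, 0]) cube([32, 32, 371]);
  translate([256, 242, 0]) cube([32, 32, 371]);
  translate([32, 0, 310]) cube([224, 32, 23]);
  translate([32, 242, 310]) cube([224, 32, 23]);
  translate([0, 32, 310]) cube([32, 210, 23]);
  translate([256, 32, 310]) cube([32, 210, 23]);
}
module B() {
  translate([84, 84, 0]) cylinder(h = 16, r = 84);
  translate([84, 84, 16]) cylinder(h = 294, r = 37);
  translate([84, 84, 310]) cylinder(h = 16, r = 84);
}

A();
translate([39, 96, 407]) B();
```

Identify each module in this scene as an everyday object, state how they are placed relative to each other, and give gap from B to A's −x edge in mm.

A is a stool. B is a spool. The spool is on top of the stool. The gap from the spool to the stool's −x edge is 39 mm.

The spool's min-x is at 39; the stool's min-x is 0; gap = 39 mm.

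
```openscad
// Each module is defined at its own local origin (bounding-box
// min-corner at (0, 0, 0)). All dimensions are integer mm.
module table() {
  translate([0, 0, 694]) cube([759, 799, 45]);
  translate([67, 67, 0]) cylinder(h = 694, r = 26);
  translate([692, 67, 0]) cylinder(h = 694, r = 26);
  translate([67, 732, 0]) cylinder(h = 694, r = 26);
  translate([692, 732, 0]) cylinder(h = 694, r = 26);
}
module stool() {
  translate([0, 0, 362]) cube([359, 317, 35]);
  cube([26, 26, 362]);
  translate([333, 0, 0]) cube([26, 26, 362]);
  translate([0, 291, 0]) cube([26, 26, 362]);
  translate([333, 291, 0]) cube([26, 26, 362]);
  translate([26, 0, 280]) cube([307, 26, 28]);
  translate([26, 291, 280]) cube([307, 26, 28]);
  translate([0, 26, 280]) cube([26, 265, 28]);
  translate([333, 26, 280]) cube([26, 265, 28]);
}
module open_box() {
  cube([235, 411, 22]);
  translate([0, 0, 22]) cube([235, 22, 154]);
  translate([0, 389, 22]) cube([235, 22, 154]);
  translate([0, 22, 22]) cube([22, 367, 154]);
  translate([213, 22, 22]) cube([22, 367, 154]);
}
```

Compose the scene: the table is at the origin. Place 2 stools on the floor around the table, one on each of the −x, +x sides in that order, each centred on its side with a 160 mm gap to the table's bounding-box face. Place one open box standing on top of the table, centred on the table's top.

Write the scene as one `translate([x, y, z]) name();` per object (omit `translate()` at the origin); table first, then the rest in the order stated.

table();
translate([-519, 241, 0]) stool();
translate([919, 241, 0]) stool();
translate([262, 194, 739]) open_box();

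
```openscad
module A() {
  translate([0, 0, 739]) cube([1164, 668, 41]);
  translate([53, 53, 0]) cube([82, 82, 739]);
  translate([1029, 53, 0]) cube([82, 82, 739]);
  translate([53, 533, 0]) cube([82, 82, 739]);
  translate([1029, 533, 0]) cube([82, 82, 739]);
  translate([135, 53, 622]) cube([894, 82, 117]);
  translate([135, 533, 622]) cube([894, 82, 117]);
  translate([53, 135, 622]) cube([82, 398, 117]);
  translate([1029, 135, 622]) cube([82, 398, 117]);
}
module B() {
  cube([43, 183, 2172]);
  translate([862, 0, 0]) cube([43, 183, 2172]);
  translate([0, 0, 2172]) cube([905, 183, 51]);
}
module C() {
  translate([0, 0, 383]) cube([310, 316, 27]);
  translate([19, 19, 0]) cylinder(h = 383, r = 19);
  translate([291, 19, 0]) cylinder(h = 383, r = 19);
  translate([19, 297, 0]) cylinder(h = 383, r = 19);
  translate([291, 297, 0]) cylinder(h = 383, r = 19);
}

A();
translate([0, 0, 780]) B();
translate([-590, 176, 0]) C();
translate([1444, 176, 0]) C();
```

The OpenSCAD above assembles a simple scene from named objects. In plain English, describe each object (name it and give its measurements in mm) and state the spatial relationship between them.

A is a table: top 1164 mm (x) × 668 mm (y), 41 mm thick, upper face at z = 780 mm, on four 82×82 mm square legs, each inset 53 mm from the nearest pair of top edges, running from z = 0 to the bottom of the top. Four apron rails, 82 mm thick and 117 mm tall, run between adjacent legs with their top edges flush with the underside of the top and their outer faces flush with the legs' outer faces.

B is a rectangular door frame: two vertical jambs of 43×183 mm section, 2172 mm tall, with a clear opening 819 mm wide between their inner faces. A header 51 mm tall and 183 mm deep lies on top of the jambs and spans the full outside width.

C is a four-legged stool. The seat is a 310×316×27 mm slab whose top surface is at z = 410 mm; four round legs, each 38 mm in diameter, run from the floor (z = 0) to the underside of the seat, each leg's axis is inset half a diameter from the nearest pair of seat edges (so the leg's bounding box is flush with the corner).

The door frame is on top of the table. Two stools sit around the table at the −x, +x sides.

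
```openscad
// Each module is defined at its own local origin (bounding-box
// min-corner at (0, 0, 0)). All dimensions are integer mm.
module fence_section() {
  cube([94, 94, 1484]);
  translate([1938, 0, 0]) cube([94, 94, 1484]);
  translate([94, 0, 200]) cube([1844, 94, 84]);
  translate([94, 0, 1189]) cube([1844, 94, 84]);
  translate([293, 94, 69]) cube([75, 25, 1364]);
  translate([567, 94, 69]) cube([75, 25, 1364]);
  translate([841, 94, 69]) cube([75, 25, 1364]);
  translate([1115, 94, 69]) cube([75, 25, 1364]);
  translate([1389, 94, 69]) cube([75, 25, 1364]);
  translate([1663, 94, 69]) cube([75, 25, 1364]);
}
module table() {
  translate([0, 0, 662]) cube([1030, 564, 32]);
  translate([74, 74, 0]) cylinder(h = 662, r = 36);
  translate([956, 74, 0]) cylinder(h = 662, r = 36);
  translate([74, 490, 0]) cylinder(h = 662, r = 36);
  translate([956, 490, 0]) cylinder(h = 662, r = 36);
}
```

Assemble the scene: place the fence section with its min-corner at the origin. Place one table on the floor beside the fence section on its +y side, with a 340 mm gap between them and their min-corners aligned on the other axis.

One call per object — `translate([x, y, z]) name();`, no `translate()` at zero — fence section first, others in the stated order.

fence_section();
translate([0, 459, 0]) table();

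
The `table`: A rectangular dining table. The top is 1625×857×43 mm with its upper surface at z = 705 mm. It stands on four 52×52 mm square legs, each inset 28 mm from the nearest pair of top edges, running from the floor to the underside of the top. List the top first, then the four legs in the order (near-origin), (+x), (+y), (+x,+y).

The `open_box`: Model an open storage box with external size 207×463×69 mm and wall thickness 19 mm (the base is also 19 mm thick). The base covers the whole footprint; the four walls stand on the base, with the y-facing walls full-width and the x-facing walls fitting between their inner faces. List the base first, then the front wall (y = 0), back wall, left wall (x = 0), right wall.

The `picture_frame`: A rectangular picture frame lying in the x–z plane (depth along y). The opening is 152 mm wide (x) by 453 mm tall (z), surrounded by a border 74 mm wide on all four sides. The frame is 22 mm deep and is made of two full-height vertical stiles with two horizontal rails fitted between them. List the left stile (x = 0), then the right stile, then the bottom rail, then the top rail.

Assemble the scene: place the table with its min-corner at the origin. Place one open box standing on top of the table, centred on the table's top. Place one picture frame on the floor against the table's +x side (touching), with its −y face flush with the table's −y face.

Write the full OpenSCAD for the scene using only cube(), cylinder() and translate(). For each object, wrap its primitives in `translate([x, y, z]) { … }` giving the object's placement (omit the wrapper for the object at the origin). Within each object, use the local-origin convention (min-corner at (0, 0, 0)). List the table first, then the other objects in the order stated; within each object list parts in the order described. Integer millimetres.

translate([0, 0, 662]) cube([1625, 857, 43]);
translate([28, 28, 0]) cube([52, 52, 662]);
translate([1545, 28, 0]) cube([52, 52, 662]);
translate([28, 777, 0]) cube([52, 52, 662]);
translate([1545, 777, 0]) cube([52, 52, 662]);
translate([709, 197, 705]) {
  cube([207, 463, 19]);
  translate([0, 0, 19]) cube([207, 19, 50]);
  translate([0, 444, 19]) cube([207, 19, 50]);
  translate([0, 19, 19]) cube([19, 425, 50]);
  translate([188, 19, 19]) cube([19, 425, 50]);
}
translate([1625, 0, 0]) {
  cube([74, 22, 601]);
  translate([226, 0, 0]) cube([74, 22, 601]);
  translate([74, 0, 0]) cube([152, 22, 74]);
  translate([74, 0, 527]) cube([152, 22, 74]);
}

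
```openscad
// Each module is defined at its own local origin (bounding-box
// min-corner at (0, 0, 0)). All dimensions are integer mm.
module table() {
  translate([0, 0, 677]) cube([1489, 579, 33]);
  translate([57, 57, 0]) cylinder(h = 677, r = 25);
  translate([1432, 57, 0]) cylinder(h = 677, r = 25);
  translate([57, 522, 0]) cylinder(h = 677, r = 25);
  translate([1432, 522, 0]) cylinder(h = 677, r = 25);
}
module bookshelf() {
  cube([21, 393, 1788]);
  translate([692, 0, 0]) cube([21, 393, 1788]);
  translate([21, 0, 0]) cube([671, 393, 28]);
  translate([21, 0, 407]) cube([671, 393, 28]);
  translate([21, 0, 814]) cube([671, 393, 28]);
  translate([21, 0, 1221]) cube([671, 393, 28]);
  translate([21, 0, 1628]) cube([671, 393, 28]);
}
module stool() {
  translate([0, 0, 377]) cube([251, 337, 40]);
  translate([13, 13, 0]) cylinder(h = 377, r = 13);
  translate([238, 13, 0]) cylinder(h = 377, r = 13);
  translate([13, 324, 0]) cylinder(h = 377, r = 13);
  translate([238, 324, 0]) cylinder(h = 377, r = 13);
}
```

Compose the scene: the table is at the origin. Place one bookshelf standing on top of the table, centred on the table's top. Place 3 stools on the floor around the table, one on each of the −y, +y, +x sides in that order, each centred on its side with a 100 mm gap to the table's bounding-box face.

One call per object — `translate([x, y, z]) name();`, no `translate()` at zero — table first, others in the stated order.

table();
translate([388, 93, 710]) bookshelf();
translate([619, -437, 0]) stool();
translate([619, 679, 0]) stool();
translate([1589, 121, 0]) stool();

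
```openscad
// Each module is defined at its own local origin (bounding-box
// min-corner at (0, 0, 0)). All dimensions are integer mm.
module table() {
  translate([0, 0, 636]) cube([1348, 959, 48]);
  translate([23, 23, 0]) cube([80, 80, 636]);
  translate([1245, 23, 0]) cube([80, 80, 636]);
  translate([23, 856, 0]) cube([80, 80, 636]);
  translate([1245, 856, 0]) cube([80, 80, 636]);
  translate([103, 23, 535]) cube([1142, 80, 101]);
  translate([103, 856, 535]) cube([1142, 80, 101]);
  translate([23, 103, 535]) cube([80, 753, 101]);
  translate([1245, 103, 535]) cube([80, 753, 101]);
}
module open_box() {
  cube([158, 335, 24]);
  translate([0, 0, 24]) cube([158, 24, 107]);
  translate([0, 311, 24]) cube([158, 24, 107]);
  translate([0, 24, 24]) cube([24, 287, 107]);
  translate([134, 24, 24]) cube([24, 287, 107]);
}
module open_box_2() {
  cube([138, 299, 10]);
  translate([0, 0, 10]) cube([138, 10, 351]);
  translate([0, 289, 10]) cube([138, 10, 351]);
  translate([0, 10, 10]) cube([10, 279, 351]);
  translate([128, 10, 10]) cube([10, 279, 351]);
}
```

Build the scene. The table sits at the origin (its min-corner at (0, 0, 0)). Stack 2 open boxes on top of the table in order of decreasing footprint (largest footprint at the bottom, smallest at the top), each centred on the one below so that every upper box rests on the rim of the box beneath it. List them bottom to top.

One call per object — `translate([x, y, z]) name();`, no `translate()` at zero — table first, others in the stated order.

table();
translate([595, 312, 684]) open_box();
translate([605, 330, 815]) open_box_2();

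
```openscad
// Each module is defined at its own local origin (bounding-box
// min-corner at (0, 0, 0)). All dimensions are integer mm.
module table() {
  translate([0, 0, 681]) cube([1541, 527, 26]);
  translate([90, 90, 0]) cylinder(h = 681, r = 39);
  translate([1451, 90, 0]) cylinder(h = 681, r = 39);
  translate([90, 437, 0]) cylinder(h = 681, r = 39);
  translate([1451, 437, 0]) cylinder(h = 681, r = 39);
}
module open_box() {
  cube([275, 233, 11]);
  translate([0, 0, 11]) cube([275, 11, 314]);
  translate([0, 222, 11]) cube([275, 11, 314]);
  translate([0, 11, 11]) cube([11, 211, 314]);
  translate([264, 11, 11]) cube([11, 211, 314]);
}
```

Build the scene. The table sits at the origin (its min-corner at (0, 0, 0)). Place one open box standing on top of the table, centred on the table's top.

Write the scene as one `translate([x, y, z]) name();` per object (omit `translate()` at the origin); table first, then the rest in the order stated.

table();
translate([633, 147, 707]) open_box();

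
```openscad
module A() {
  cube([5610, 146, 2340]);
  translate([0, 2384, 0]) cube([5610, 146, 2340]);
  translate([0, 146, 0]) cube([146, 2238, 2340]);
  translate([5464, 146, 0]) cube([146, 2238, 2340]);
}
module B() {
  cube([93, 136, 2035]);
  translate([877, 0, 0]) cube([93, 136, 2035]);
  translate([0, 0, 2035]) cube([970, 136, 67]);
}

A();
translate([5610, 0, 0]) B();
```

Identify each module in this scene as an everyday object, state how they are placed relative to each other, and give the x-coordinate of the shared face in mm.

The house frame's +x face and the door frame's −x face are both at x = 5610 mm.

A is a house frame. B is a door frame. The door frame is against the house frame's +x side, with their −y faces flush. The x-coordinate of the shared face is 5610 mm.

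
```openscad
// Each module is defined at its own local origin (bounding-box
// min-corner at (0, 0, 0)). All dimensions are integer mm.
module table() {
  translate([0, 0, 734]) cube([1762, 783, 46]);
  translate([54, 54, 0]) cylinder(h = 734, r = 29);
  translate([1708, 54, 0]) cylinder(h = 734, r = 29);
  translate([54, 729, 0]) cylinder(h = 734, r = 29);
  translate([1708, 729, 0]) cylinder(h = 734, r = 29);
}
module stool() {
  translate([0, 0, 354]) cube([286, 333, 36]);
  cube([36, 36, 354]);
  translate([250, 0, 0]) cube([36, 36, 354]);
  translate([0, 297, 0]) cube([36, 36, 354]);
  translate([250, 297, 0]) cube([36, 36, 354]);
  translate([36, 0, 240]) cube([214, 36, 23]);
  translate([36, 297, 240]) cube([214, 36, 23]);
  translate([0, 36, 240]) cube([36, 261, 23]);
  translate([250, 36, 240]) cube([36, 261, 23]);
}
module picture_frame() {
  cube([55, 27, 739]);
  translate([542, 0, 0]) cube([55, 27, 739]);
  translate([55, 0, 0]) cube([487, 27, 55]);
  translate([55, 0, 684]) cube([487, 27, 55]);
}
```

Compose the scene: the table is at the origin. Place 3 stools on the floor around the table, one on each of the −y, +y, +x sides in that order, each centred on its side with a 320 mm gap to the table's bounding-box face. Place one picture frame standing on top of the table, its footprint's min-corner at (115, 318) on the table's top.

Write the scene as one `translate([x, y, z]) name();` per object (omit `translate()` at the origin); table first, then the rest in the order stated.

table();
translate([738, -653, 0]) stool();
translate([738, 1103, 0]) stool();
translate([2082, 225, 0]) stool();
translate([115, 318, 780]) picture_frame();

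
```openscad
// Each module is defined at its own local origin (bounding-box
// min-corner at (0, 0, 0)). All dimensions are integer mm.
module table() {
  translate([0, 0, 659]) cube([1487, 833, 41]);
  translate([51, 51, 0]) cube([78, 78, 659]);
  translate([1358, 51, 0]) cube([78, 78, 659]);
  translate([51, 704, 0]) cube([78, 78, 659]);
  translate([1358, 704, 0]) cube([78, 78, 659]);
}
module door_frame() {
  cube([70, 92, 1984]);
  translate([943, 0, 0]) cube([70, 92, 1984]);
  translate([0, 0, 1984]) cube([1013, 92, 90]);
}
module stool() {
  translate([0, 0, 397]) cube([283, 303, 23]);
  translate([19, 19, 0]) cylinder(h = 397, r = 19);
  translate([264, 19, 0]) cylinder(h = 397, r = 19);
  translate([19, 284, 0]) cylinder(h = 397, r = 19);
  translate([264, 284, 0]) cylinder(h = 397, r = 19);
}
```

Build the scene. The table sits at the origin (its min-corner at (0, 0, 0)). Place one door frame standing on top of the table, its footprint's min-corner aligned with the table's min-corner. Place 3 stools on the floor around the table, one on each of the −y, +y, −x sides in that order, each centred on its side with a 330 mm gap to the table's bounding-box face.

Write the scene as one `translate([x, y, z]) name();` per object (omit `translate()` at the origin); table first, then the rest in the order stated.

table();
translate([0, 0, 700]) door_frame();
translate([602, -633, 0]) stool();
translate([602, 1163, 0]) stool();
translate([-613, 265, 0]) stool();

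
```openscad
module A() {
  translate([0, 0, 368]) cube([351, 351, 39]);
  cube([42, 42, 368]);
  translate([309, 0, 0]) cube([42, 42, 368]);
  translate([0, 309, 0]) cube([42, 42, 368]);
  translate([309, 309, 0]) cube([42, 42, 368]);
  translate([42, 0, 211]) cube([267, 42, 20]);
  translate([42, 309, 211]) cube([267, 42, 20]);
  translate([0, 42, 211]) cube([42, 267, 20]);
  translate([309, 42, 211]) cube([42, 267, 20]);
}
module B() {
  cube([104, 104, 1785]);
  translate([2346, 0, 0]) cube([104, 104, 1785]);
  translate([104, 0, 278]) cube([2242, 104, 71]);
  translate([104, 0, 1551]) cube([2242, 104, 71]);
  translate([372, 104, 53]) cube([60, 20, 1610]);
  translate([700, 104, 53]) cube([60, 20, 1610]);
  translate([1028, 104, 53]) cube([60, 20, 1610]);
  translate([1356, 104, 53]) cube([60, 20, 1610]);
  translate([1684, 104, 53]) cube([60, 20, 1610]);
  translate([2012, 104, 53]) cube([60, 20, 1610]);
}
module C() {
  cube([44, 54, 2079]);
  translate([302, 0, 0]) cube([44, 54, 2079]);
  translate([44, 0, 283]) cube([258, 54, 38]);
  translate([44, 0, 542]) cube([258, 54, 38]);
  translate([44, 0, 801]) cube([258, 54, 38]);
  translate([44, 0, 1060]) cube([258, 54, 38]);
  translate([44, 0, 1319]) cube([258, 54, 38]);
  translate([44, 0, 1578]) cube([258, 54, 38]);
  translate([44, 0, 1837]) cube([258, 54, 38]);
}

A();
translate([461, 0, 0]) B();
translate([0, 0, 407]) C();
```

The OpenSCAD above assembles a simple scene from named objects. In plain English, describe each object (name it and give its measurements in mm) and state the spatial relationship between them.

A is a four-legged stool. The seat is 351×351 mm, 39 mm thick, top at z = 407 mm. It stands on four square legs, each 42×42 mm in cross-section, from z = 0 to the seat underside, each flush with a corner of the seat. Four stretchers, 42 mm wide and 20 mm tall, connect adjacent legs with their undersides at z = 211 mm, each running between the inner faces of the legs it joins and aligned with the legs' outer faces on the other axis.

B is a fence section. Two 104×104 mm posts, 1785 mm tall, stand on the floor with a clear span of 2242 mm between their inner faces. Two horizontal rails of 104×71 mm section span the gap between the posts with their undersides at z = 278 mm and z = 1551 mm, flush with the posts' −y face. 6 pickets, each 60 mm wide, 20 mm thick and 1610 mm tall, are fixed to the +y face of the rails with their bottoms at z = 53 mm, evenly spaced across the span with equal gaps (rounded down to the nearest mm) at the −x end and between each pair — any rounding remainder accumulates at the +x end.

C is a wooden ladder with two side rails of 44×54 mm section and 2079 mm height, set 346 mm apart overall. Between them run 7 rectangular rungs (54 mm deep, 38 mm thick), front faces flush with the rails' −y face. The bottom of the first rung is 283 mm above the floor and each subsequent rung is 259 mm higher than the one below.

The fence section is on the floor beside the stool on its +x side. The ladder is on top of the stool.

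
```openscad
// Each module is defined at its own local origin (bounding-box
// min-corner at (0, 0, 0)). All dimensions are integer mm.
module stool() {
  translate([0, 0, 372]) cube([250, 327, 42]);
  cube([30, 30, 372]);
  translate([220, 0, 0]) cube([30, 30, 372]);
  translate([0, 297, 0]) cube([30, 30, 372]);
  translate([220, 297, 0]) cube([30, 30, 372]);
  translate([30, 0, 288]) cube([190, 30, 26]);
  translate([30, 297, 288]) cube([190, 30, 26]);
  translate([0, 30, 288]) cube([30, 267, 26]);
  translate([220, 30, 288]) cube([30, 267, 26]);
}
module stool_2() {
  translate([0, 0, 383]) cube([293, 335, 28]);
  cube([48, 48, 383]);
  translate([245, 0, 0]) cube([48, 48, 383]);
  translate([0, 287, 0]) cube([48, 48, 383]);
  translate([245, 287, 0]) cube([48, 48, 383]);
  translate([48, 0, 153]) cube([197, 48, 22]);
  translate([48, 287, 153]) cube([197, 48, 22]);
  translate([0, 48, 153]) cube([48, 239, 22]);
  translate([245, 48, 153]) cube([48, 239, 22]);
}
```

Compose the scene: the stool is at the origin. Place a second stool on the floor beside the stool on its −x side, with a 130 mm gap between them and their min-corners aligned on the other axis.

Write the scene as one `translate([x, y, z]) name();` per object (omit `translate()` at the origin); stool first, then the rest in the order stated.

stool();
translate([-423, 0, 0]) stool_2();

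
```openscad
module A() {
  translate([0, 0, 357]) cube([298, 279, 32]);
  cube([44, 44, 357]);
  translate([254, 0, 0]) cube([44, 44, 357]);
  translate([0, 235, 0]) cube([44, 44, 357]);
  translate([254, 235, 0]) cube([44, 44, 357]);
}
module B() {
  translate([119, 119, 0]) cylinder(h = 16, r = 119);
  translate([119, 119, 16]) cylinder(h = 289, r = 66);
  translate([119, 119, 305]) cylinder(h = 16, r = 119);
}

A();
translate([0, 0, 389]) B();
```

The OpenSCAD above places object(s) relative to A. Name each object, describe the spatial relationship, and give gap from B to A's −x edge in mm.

The spool's min-x is at 0; the stool's min-x is 0; gap = 0 mm.

A is a stool. B is a spool. The spool is on top of the stool. The gap from the spool to the stool's −x edge is 0 mm.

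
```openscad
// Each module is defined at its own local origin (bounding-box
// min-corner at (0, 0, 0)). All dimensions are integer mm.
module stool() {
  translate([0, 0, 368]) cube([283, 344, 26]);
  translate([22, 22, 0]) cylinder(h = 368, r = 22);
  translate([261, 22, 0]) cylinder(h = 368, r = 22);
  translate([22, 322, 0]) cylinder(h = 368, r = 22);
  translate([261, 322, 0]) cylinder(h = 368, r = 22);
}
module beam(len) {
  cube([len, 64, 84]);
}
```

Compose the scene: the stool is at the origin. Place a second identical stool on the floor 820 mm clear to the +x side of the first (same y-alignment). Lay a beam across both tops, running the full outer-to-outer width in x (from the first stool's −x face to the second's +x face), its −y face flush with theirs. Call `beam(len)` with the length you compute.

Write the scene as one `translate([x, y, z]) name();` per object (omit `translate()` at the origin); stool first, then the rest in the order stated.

stool();
translate([1103, 0, 0]) stool();
translate([0, 0, 394]) beam(1386);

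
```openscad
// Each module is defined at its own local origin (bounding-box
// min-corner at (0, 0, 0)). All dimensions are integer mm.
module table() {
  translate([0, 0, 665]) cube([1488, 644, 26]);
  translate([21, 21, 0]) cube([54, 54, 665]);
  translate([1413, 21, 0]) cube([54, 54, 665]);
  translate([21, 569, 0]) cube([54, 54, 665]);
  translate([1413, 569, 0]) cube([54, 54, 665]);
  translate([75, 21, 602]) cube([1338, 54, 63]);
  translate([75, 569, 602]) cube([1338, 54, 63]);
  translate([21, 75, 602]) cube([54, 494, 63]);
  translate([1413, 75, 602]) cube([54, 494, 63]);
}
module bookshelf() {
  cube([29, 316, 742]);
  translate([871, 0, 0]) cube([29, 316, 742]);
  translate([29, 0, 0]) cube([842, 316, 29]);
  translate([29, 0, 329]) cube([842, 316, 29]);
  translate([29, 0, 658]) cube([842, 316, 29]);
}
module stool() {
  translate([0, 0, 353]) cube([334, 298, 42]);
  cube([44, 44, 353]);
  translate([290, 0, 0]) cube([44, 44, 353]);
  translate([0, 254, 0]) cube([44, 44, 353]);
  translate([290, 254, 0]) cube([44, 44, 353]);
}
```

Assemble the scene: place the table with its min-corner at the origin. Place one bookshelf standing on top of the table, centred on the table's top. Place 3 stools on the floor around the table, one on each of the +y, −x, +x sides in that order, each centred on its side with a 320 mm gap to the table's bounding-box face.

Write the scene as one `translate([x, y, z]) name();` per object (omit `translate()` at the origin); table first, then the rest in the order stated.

table();
translate([294, 164, 691]) bookshelf();
translate([577, 964, 0]) stool();
translate([-654, 173, 0]) stool();
translate([1808, 173, 0]) stool();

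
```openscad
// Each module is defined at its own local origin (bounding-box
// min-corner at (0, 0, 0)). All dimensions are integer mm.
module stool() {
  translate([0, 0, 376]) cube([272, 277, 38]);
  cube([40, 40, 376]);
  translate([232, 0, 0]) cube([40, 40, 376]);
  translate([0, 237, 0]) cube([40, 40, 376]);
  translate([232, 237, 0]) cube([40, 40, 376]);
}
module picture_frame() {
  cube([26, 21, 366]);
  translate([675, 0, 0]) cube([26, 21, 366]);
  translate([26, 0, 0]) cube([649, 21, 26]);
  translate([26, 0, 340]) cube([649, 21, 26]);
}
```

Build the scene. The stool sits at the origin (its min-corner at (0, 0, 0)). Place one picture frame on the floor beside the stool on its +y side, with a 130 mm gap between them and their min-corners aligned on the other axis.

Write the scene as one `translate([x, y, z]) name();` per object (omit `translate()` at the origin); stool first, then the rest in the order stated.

stool();
translate([0, 407, 0]) picture_frame();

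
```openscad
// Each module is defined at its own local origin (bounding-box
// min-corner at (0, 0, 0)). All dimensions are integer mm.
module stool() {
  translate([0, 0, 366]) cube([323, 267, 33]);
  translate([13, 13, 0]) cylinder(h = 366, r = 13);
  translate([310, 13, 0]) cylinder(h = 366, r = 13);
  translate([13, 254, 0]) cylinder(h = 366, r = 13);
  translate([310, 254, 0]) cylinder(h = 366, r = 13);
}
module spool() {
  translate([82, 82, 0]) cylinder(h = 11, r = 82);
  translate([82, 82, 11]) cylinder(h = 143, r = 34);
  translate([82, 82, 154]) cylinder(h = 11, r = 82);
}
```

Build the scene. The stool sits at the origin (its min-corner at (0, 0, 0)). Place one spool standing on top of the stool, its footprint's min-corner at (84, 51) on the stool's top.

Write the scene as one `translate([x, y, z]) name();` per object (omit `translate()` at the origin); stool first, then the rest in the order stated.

stool();
translate([84, 51, 399]) spool();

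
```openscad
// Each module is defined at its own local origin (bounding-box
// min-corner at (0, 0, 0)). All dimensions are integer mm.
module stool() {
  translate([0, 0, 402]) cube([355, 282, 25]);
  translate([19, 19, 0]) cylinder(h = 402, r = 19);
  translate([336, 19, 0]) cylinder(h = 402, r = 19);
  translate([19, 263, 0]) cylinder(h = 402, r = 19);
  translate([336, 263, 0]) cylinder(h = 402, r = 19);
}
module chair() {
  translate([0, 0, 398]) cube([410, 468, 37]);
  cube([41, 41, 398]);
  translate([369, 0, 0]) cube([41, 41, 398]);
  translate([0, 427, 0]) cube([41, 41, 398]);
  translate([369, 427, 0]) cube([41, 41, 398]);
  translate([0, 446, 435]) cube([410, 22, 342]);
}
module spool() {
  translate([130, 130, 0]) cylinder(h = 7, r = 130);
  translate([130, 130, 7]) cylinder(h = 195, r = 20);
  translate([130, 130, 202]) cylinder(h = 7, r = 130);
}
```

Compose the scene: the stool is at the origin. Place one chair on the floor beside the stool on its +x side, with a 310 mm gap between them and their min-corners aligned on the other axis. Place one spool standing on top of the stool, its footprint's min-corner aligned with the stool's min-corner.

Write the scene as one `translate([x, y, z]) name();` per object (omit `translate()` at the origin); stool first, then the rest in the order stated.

stool();
translate([665, 0, 0]) chair();
translate([0, 0, 427]) spool();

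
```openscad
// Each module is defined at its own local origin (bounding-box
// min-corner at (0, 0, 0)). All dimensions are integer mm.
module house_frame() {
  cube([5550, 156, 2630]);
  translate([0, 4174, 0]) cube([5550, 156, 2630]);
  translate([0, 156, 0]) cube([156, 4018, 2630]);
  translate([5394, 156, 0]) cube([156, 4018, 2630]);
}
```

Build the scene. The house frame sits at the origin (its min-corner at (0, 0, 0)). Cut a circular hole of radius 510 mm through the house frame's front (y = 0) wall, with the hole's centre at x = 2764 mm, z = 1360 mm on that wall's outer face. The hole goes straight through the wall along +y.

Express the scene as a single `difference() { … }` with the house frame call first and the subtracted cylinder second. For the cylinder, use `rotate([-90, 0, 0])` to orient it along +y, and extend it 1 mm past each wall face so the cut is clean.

difference() {
  house_frame();
  translate([2764, -1, 1360]) rotate([-90, 0, 0]) cylinder(h = 158, r = 510);
}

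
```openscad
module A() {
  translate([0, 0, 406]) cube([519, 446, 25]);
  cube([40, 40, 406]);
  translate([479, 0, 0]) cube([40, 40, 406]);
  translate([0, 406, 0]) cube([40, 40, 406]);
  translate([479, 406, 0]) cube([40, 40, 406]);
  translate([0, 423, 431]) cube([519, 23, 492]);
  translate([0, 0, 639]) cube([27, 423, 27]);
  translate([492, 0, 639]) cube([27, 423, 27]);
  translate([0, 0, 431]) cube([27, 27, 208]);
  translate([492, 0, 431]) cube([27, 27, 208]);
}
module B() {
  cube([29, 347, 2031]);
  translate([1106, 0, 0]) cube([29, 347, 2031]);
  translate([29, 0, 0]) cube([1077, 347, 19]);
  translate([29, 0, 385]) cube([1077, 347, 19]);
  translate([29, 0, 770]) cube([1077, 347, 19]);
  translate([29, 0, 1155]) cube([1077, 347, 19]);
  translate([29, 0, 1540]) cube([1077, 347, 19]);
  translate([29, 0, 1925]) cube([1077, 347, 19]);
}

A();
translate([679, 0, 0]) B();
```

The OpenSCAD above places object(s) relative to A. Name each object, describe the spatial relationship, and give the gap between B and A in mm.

A is a chair. B is a bookshelf. The bookshelf is on the floor beside the chair on its +x side. The gap between the bookshelf and the chair is 160 mm.

The bookshelf's nearest face is 160 mm from the chair's +x face.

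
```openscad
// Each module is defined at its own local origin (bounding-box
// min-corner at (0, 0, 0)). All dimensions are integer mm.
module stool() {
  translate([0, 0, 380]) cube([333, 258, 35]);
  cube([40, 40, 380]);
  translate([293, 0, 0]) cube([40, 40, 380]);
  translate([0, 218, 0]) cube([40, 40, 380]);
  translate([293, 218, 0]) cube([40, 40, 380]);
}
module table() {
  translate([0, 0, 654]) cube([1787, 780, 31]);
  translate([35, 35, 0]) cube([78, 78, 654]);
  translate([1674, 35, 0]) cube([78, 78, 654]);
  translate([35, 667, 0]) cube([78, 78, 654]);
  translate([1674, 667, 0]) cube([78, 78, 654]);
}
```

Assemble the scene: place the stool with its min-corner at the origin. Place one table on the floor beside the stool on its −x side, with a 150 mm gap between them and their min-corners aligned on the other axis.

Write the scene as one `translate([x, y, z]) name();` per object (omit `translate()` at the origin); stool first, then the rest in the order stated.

stool();
translate([-1937, 0, 0]) table();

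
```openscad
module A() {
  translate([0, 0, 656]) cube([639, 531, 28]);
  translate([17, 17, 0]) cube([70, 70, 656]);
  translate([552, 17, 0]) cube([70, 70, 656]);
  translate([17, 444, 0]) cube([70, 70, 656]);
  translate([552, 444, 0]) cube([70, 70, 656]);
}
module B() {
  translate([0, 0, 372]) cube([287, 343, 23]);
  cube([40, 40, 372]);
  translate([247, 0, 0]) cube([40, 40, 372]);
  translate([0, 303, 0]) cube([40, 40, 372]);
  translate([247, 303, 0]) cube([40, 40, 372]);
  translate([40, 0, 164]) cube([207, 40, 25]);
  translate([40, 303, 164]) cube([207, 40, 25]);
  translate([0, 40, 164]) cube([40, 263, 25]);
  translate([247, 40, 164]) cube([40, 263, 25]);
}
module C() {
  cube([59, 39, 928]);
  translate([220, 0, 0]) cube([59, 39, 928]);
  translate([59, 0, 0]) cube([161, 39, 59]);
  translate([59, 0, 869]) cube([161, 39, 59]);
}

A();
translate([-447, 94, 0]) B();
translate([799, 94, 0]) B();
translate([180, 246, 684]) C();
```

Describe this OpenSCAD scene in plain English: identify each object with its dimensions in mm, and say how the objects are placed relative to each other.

A is a rectangular dining table. The top is 639×531×28 mm with its upper surface at z = 684 mm. It stands on four 70×70 mm square legs, each inset 17 mm from the nearest pair of top edges, running from the floor to the underside of the top.

B is a simple wooden stool: a rectangular seat 287 mm (x) by 343 mm (y), 23 mm thick, top face at z = 395 mm, on four square legs, each 40×40 mm in cross-section. The legs rest on z = 0, each flush with a corner of the seat. Four stretchers, 40 mm wide and 25 mm tall, connect adjacent legs with their undersides at z = 164 mm, each running between the inner faces of the legs it joins and aligned with the legs' outer faces on the other axis.

C is a rectangular picture frame lying in the x–z plane (depth along y). The opening is 161 mm wide (x) by 810 mm tall (z), surrounded by a border 59 mm wide on all four sides. The frame is 39 mm deep and is made of two full-height vertical stiles with two horizontal rails fitted between them.

Two stools sit around the table at the −x, +x sides. The picture frame is on top of the table, centred.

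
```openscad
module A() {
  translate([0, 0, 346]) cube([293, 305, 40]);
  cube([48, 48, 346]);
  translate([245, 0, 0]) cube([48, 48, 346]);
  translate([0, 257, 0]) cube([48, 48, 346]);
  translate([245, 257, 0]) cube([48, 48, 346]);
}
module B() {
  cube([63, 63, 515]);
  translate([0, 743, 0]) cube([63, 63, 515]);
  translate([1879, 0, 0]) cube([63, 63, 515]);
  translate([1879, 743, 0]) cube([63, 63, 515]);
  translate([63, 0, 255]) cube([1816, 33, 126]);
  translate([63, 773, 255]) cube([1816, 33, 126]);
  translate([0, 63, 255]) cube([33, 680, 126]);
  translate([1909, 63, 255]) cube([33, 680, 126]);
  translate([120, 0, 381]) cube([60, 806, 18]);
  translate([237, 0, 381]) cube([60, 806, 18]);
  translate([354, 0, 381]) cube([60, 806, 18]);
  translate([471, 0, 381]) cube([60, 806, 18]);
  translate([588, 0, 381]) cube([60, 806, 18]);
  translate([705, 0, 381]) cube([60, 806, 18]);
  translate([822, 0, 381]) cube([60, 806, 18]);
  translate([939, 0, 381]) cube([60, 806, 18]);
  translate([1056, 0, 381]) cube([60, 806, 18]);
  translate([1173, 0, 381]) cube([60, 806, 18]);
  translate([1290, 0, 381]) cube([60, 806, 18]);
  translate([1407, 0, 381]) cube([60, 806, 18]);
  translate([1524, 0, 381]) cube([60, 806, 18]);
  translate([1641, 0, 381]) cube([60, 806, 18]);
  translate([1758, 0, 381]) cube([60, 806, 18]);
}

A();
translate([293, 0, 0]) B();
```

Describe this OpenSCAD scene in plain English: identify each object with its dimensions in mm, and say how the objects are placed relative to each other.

A is a four-legged stool. The seat is a 293×305×40 mm slab whose top surface is at z = 386 mm; four square legs, each 48×48 mm in cross-section, run from the floor (z = 0) to the underside of the seat, each flush with a corner of the seat.

B is a bed frame 1942 mm long (x) by 806 mm wide (y). Four 63×63 mm corner posts, 515 mm tall, at the corners of the footprint. Four rails of 33 mm thickness and 126 mm height run between adjacent posts with their undersides at z = 255 mm, their outer faces flush with the outside of the frame (the two x-running rails run between the posts' inner faces; the two y-running rails run between the posts' inner faces). 15 slats, each 60 mm wide (x) and 18 mm thick, lie across the top of the two x-running rails, running the full 806 mm width of the frame in y; the slats are evenly spaced along x between the inner faces of the end posts with equal gaps (rounded down to the nearest mm) at the −x end and between each pair — any rounding remainder accumulates at the +x end.

The bed frame is against the stool's +x side, with their −y faces flush.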